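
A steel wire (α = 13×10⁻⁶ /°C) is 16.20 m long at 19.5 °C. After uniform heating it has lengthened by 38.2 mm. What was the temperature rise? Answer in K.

ΔT = 181 K

ΔL = αL₀ΔT ⇒ ΔT = ΔL / (αL₀)
ΔT = 38.2×10⁻³ m / (13×10⁻⁶ × 16.20 m) = 181.39 K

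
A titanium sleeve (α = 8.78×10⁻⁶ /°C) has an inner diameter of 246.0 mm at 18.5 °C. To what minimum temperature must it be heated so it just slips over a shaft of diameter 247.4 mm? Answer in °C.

Required Δd = 247.4 − 246.0 = 1.4 mm
Δd = αd₀ΔT ⇒ ΔT = Δd/(αd₀) = 1.4 / (8.78×10⁻⁶ × 246.0) = 648.18 K
T_min = 18.5 + 648.18 = 666.68 °C

T = 667 °C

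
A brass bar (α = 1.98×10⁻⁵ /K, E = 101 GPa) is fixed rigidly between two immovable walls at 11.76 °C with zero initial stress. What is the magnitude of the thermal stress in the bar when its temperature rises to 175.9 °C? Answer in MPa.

σ = 328 MPa

Fully constrained: the free strain ε = αΔT is blocked, so σ = Eε = EαΔT.
|ΔT| = 164.14 K
σ = 101×10⁹ × 1.98×10⁻⁵ × 164.14 = 3.28×10⁸ Pa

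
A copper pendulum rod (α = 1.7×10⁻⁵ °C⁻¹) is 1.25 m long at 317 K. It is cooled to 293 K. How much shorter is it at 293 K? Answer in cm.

|ΔT| = |293 − 317| = 24 K
ΔL = αL₀ΔT = (1.7×10⁻⁵)(1.25)(24) = 5.10×10⁻⁴ m

ΔL = 0.0510 cm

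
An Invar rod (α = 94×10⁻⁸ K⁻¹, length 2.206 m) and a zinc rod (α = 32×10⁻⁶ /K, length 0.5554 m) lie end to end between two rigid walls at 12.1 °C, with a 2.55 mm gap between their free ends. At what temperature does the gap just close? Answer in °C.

T = 141 °C

Gap closes when ΔL₁ + ΔL₂ = 2.55 mm = 2.55×10⁻³ m
(α₁L₁ + α₂L₂)ΔT = g
α₁L₁ + α₂L₂ = 94×10⁻⁸×2.206 + 32×10⁻⁶×0.5554 = 1.984644×10⁻⁵ m/K
ΔT = 2.55×10⁻³ / 1.984644×10⁻⁵ = 128.49 K
T = 12.1 + 128.49 = 140.59 °C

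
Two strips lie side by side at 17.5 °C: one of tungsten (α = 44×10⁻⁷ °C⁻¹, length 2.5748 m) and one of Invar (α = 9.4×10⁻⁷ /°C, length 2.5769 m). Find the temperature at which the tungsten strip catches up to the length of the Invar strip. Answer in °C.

L₁(1 + α₁ΔT) = L₂(1 + α₂ΔT) ⇒ ΔT = (L₂ − L₁)/(α₁L₁ − α₂L₂)
L₂ − L₁ = 2.5769 − 2.5748 = 2.10×10⁻³ m
α₁L₁ − α₂L₂ = 44×10⁻⁷×2.5748 − 9.4×10⁻⁷×2.5769 = 8.906834×10⁻⁶ m/K
ΔT = 2.10×10⁻³ / 8.906834×10⁻⁶ = 235.774 K
T = 17.5 + 235.774 = 253.274 °C

T = 253.3 °C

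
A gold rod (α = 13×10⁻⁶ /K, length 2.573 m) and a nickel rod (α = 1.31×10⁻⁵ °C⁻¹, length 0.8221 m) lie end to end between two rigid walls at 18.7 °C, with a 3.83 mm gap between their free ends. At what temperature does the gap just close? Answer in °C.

Gap closes when ΔL₁ + ΔL₂ = 3.83 mm = 3.83×10⁻³ m
(α₁L₁ + α₂L₂)ΔT = g
α₁L₁ + α₂L₂ = 13×10⁻⁶×2.573 + 1.31×10⁻⁵×0.8221 = 4.421851×10⁻⁵ m/K
ΔT = 3.83×10⁻³ / 4.421851×10⁻⁵ = 86.62 K
T = 18.7 + 86.62 = 105.32 °C

T = 105 °C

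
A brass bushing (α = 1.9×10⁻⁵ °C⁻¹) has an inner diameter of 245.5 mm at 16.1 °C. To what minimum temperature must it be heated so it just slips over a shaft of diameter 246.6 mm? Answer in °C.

Required Δd = 246.6 − 245.5 = 1.1 mm
Δd = αd₀ΔT ⇒ ΔT = Δd/(αd₀) = 1.1 / (1.9×10⁻⁵ × 245.5) = 235.82 K
T_min = 16.1 + 235.82 = 251.92 °C

T = 252 °C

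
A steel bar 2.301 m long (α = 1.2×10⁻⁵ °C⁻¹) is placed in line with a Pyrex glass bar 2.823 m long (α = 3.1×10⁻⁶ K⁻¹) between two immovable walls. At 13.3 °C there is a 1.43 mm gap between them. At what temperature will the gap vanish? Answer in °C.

Gap closes when ΔL₁ + ΔL₂ = 1.43 mm = 1.43×10⁻³ m
(α₁L₁ + α₂L₂)ΔT = g
α₁L₁ + α₂L₂ = 1.2×10⁻⁵×2.301 + 3.1×10⁻⁶×2.823 = 3.63633×10⁻⁵ m/K
ΔT = 1.43×10⁻³ / 3.63633×10⁻⁵ = 39.325 K
T = 13.3 + 39.325 = 52.625 °C

T = 52.6 °C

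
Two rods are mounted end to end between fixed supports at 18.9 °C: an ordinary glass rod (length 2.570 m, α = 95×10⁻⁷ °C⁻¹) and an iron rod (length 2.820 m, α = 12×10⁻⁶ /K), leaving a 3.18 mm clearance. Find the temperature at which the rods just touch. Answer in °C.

T = 73.5 °C

Gap closes when ΔL₁ + ΔL₂ = 3.18 mm = 3.18×10⁻³ m
(α₁L₁ + α₂L₂)ΔT = g
α₁L₁ + α₂L₂ = 95×10⁻⁷×2.570 + 12×10⁻⁶×2.820 = 5.8255×10⁻⁵ m/K
ΔT = 3.18×10⁻³ / 5.8255×10⁻⁵ = 54.588 K
T = 18.9 + 54.588 = 73.488 °C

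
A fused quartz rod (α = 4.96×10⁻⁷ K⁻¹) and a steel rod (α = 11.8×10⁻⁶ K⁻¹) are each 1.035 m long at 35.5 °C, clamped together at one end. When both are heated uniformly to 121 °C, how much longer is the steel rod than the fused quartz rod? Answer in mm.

1.00 mm

ΔT = 85.5 K
fused quartz: ΔL = 4.96×10⁻⁷ × 1.035 m × 85.5 = 4.3892×10⁻⁵ m = 0.043892 mm
steel: ΔL = 11.8×10⁻⁶ × 1.035 m × 85.5 = 1.0442×10⁻³ m = 1.0442 mm
difference = 1.0442 − 0.043892 = 1.000308 mm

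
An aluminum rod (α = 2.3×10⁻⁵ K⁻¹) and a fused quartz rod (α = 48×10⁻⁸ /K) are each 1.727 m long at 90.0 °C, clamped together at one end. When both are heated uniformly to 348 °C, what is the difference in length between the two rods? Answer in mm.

10.0 mm

ΔT = 258.0 K
aluminum: ΔL = 2.3×10⁻⁵ × 1.727 m × 258.0 = 1.0248×10⁻² m = 10.248 mm
fused quartz: ΔL = 48×10⁻⁸ × 1.727 m × 258.0 = 2.1387×10⁻⁴ m = 0.21387 mm
difference = 10.248 − 0.21387 = 10.03413 mm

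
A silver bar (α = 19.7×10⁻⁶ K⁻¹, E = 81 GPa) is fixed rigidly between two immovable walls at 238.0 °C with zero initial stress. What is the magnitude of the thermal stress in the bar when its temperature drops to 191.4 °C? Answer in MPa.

Fully constrained: the free strain ε = αΔT is blocked, so σ = Eε = EαΔT.
|ΔT| = 46.6 K
σ = 81.0×10⁹ × 19.7×10⁻⁶ × 46.6 = 7.44×10⁷ Pa

σ = 74.4 MPa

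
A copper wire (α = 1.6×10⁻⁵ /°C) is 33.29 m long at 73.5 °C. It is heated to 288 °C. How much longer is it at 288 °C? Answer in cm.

|ΔT| = |288 − 73.5| = 214.5 K
ΔL = αL₀ΔT = (1.6×10⁻⁵)(33.29)(214.5) = 1.14×10⁻¹ m

ΔL = 11.4 cm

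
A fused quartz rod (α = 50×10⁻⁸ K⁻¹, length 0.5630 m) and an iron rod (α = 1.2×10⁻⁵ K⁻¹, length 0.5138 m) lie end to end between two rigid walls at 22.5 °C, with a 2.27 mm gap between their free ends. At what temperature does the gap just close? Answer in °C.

T = 375 °C

Gap closes when ΔL₁ + ΔL₂ = 2.27 mm = 2.27×10⁻³ m
(α₁L₁ + α₂L₂)ΔT = g
α₁L₁ + α₂L₂ = 50×10⁻⁸×0.5630 + 1.2×10⁻⁵×0.5138 = 6.4471×10⁻⁶ m/K
ΔT = 2.27×10⁻³ / 6.4471×10⁻⁶ = 352.10 K
T = 22.5 + 352.10 = 374.60 °C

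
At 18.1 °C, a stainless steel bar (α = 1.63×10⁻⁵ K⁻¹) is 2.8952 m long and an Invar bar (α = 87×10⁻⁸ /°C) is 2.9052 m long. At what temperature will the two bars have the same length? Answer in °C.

L₁(1 + α₁ΔT) = L₂(1 + α₂ΔT) ⇒ ΔT = (L₂ − L₁)/(α₁L₁ − α₂L₂)
L₂ − L₁ = 2.9052 − 2.8952 = 1.00×10⁻² m
α₁L₁ − α₂L₂ = 1.63×10⁻⁵×2.8952 − 87×10⁻⁸×2.9052 = 4.4664236×10⁻⁵ m/K
ΔT = 1.00×10⁻² / 4.4664236×10⁻⁵ = 223.893 K
T = 18.1 + 223.893 = 241.993 °C

T = 242.0 °C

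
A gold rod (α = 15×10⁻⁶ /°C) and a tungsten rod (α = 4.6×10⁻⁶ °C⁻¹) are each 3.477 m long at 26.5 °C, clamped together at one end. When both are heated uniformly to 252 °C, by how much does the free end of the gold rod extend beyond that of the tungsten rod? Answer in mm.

8.15 mm

ΔT = 225.5 K
gold: ΔL = 15×10⁻⁶ × 3.477 m × 225.5 = 1.1761×10⁻² m = 11.761 mm
tungsten: ΔL = 4.6×10⁻⁶ × 3.477 m × 225.5 = 3.6067×10⁻³ m = 3.6067 mm
difference = 11.761 − 3.6067 = 8.1543 mm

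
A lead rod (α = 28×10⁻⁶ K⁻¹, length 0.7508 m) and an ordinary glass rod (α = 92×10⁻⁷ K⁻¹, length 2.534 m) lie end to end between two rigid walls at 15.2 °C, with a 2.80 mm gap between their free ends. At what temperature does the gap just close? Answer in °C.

α₁L₁ = 2.10224×10⁻⁵ m/K, α₂L₂ = 2.33128×10⁻⁵ m/K → total 4.43352×10⁻⁵ m/K
ΔT = g/(α₁L₁+α₂L₂) = 2.80×10⁻³ / 4.43352×10⁻⁵ = 63.155 K
T = 15.2 + 63.155 = 78.355 °C

T = 78.4 °C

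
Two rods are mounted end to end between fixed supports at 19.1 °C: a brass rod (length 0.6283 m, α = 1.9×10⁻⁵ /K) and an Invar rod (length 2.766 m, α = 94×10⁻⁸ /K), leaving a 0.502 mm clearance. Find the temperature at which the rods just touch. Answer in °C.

T = 53.6 °C

α₁L₁ = 1.19377×10⁻⁵ m/K, α₂L₂ = 2.60004×10⁻⁶ m/K → total 1.453774×10⁻⁵ m/K
ΔT = g/(α₁L₁+α₂L₂) = 5.02×10⁻⁴ / 1.453774×10⁻⁵ = 34.531 K
T = 19.1 + 34.531 = 53.631 °C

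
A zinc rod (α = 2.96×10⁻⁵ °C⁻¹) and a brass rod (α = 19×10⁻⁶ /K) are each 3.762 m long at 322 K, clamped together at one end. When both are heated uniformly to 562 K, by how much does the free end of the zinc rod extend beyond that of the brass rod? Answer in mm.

ΔT = 240 K
zinc: ΔL = 2.96×10⁻⁵ × 3.762 m × 240 = 2.6725×10⁻² m = 26.725 mm
brass: ΔL = 19×10⁻⁶ × 3.762 m × 240 = 1.7155×10⁻² m = 17.155 mm
difference = 26.725 − 17.155 = 9.570 mm

9.57 mm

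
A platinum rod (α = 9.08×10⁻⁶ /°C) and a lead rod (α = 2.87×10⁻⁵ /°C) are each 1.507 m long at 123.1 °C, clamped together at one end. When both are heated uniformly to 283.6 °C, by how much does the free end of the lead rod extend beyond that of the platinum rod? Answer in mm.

4.75 mm

ΔT = 160.5 K
platinum: ΔL = 9.08×10⁻⁶ × 1.507 m × 160.5 = 2.1962×10⁻³ m = 2.1962 mm
lead: ΔL = 2.87×10⁻⁵ × 1.507 m × 160.5 = 6.9418×10⁻³ m = 6.9418 mm
difference = 6.9418 − 2.1962 = 4.7456 mm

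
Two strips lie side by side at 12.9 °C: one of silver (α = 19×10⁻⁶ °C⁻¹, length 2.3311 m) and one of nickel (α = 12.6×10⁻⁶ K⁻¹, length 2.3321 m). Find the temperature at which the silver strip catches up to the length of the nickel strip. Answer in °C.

Equal length when α₁L₁ΔT − α₂L₂ΔT = L₂ − L₁ = 1.00×10⁻³ m
α₁L₁ = 4.42909×10⁻⁵, α₂L₂ = 2.938446×10⁻⁵ → Δ(αL) = 1.490644×10⁻⁵ m/K
ΔT = 1.00×10⁻³ / 1.490644×10⁻⁵ = 67.0851 K, so T = 12.9 + 67.0851 = 79.9851 °C

T = 79.99 °C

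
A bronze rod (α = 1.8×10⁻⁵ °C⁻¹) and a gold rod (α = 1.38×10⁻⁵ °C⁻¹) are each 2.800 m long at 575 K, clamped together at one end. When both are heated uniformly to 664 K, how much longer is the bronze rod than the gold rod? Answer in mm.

ΔT = 89 K
bronze: ΔL = 1.8×10⁻⁵ × 2.800 m × 89 = 4.4856×10⁻³ m = 4.4856 mm
gold: ΔL = 1.38×10⁻⁵ × 2.800 m × 89 = 3.4390×10⁻³ m = 3.4390 mm
difference = 4.4856 − 3.4390 = 1.0466 mm

1.05 mm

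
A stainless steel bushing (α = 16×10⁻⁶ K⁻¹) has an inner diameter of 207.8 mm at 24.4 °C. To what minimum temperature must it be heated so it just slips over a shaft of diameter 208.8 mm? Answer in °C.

Required Δd = 208.8 − 207.8 = 1.0 mm
Δd = αd₀ΔT ⇒ ΔT = Δd/(αd₀) = 1.0 / (16×10⁻⁶ × 207.8) = 300.77 K
T_min = 24.4 + 300.77 = 325.17 °C

T = 325 °C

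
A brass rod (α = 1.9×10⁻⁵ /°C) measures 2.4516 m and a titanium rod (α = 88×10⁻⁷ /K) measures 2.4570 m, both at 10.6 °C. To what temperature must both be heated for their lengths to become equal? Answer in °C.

Equal length when α₁L₁ΔT − α₂L₂ΔT = L₂ − L₁ = 5.40×10⁻³ m
α₁L₁ = 4.65804×10⁻⁵, α₂L₂ = 2.16216×10⁻⁵ → Δ(αL) = 2.49588×10⁻⁵ m/K
ΔT = 5.40×10⁻³ / 2.49588×10⁻⁵ = 216.357 K, so T = 10.6 + 216.357 = 226.957 °C

T = 227.0 °C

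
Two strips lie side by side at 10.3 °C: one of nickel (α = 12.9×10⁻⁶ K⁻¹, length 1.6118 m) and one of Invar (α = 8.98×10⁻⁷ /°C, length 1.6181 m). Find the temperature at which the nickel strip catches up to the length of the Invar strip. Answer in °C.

L₁(1 + α₁ΔT) = L₂(1 + α₂ΔT) ⇒ ΔT = (L₂ − L₁)/(α₁L₁ − α₂L₂)
L₂ − L₁ = 1.6181 − 1.6118 = 6.30×10⁻³ m
α₁L₁ − α₂L₂ = 12.9×10⁻⁶×1.6118 − 8.98×10⁻⁷×1.6181 = 1.93391662×10⁻⁵ m/K
ΔT = 6.30×10⁻³ / 1.93391662×10⁻⁵ = 325.764 K
T = 10.3 + 325.764 = 336.064 °C

T = 336.1 °C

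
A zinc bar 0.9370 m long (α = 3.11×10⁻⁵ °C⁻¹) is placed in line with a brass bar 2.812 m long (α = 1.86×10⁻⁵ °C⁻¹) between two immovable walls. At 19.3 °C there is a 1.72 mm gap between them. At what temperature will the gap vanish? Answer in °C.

T = 40.4 °C

α₁L₁ = 2.91407×10⁻⁵ m/K, α₂L₂ = 5.23032×10⁻⁵ m/K → total 8.14439×10⁻⁵ m/K
ΔT = g/(α₁L₁+α₂L₂) = 1.72×10⁻³ / 8.14439×10⁻⁵ = 21.119 K
T = 19.3 + 21.119 = 40.419 °C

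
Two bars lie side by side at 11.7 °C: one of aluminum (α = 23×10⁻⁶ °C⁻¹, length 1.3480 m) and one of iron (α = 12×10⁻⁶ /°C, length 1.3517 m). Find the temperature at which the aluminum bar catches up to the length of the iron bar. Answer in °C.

T = 262.0 °C

L₁(1 + α₁ΔT) = L₂(1 + α₂ΔT) ⇒ ΔT = (L₂ − L₁)/(α₁L₁ − α₂L₂)
L₂ − L₁ = 1.3517 − 1.3480 = 3.70×10⁻³ m
α₁L₁ − α₂L₂ = 23×10⁻⁶×1.3480 − 12×10⁻⁶×1.3517 = 1.47836×10⁻⁵ m/K
ΔT = 3.70×10⁻³ / 1.47836×10⁻⁵ = 250.277 K
T = 11.7 + 250.277 = 261.977 °C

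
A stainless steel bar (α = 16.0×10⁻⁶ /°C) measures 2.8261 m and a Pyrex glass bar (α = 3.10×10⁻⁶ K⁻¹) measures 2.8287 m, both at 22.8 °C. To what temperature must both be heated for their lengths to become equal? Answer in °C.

T = 94.13 °C

Equal length when α₁L₁ΔT − α₂L₂ΔT = L₂ − L₁ = 2.60×10⁻³ m
α₁L₁ = 4.52176×10⁻⁵, α₂L₂ = 8.76897×10⁻⁶ → Δ(αL) = 3.644863×10⁻⁵ m/K
ΔT = 2.60×10⁻³ / 3.644863×10⁻⁵ = 71.3333 K, so T = 22.8 + 71.3333 = 94.1333 °C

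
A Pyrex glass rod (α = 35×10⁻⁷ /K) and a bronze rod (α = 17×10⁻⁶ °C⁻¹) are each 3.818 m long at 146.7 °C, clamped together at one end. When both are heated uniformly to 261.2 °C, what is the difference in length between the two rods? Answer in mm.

ΔT = 114.5 K
Pyrex glass: ΔL = 35×10⁻⁷ × 3.818 m × 114.5 = 1.5301×10⁻³ m = 1.5301 mm
bronze: ΔL = 17×10⁻⁶ × 3.818 m × 114.5 = 7.4317×10⁻³ m = 7.4317 mm
difference = 7.4317 − 1.5301 = 5.9016 mm

5.90 mm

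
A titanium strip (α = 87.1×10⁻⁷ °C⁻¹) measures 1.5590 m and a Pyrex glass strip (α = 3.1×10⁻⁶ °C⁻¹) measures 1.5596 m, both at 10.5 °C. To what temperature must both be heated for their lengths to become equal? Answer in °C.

L₁(1 + α₁ΔT) = L₂(1 + α₂ΔT) ⇒ ΔT = (L₂ − L₁)/(α₁L₁ − α₂L₂)
L₂ − L₁ = 1.5596 − 1.5590 = 6.00×10⁻⁴ m
α₁L₁ − α₂L₂ = 87.1×10⁻⁷×1.5590 − 3.1×10⁻⁶×1.5596 = 8.74413×10⁻⁶ m/K
ΔT = 6.00×10⁻⁴ / 8.74413×10⁻⁶ = 68.6175 K
T = 10.5 + 68.6175 = 79.1175 °C

T = 79.12 °C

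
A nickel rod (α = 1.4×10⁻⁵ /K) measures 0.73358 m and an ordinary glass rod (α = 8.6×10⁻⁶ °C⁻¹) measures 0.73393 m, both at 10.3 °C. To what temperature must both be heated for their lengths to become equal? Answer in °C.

Equal length when α₁L₁ΔT − α₂L₂ΔT = L₂ − L₁ = 3.50×10⁻⁴ m
α₁L₁ = 1.027012×10⁻⁵, α₂L₂ = 6.311798×10⁻⁶ → Δ(αL) = 3.958322×10⁻⁶ m/K
ΔT = 3.50×10⁻⁴ / 3.958322×10⁻⁶ = 88.4213 K, so T = 10.3 + 88.4213 = 98.7213 °C

T = 98.72 °C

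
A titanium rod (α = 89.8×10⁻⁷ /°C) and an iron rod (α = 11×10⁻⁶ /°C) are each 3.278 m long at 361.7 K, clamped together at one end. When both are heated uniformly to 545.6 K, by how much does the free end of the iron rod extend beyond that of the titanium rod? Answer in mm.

1.22 mm

ΔT = 183.9 K
titanium: ΔL = 89.8×10⁻⁷ × 3.278 m × 183.9 = 5.4134×10⁻³ m = 5.4134 mm
iron: ΔL = 11×10⁻⁶ × 3.278 m × 183.9 = 6.6311×10⁻³ m = 6.6311 mm
difference = 6.6311 − 5.4134 = 1.2177 mm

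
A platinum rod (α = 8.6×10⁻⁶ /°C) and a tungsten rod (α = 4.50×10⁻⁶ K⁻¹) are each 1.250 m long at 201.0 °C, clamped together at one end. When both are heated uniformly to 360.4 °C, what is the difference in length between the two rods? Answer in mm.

0.817 mm

ΔT = 159.4 K
platinum: ΔL = 8.6×10⁻⁶ × 1.250 m × 159.4 = 1.7135×10⁻³ m = 1.7135 mm
tungsten: ΔL = 4.50×10⁻⁶ × 1.250 m × 159.4 = 8.9663×10⁻⁴ m = 0.89663 mm
difference = 1.7135 − 0.89663 = 0.81687 mm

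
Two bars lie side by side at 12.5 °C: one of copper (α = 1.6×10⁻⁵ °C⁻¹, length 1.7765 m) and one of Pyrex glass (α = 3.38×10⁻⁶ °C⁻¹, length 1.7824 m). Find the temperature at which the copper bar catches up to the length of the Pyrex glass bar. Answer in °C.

Equal length when α₁L₁ΔT − α₂L₂ΔT = L₂ − L₁ = 5.90×10⁻³ m
α₁L₁ = 2.8424×10⁻⁵, α₂L₂ = 6.024512×10⁻⁶ → Δ(αL) = 2.2399488×10⁻⁵ m/K
ΔT = 5.90×10⁻³ / 2.2399488×10⁻⁵ = 263.399 K, so T = 12.5 + 263.399 = 275.899 °C

T = 275.9 °C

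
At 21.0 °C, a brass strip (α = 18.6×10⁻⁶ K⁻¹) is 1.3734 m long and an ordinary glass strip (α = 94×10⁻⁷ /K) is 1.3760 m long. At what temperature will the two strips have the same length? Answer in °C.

T = 227.2 °C

Equal length when α₁L₁ΔT − α₂L₂ΔT = L₂ − L₁ = 2.60×10⁻³ m
α₁L₁ = 2.554524×10⁻⁵, α₂L₂ = 1.29344×10⁻⁵ → Δ(αL) = 1.261084×10⁻⁵ m/K
ΔT = 2.60×10⁻³ / 1.261084×10⁻⁵ = 206.172 K, so T = 21.0 + 206.172 = 227.172 °C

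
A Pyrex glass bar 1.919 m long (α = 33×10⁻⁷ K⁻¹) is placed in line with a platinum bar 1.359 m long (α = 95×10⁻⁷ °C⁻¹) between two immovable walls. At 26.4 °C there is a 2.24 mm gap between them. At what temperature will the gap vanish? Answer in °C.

T = 143 °C

α₁L₁ = 6.3327×10⁻⁶ m/K, α₂L₂ = 1.29105×10⁻⁵ m/K → total 1.92432×10⁻⁵ m/K
ΔT = g/(α₁L₁+α₂L₂) = 2.24×10⁻³ / 1.92432×10⁻⁵ = 116.40 K
T = 26.4 + 116.40 = 142.80 °C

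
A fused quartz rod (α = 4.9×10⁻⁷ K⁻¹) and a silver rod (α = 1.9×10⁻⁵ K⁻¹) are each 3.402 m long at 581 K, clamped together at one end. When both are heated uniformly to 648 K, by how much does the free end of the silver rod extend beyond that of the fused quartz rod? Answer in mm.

ΔT = 67 K
fused quartz: ΔL = 4.9×10⁻⁷ × 3.402 m × 67 = 1.1169×10⁻⁴ m = 0.11169 mm
silver: ΔL = 1.9×10⁻⁵ × 3.402 m × 67 = 4.3307×10⁻³ m = 4.3307 mm
difference = 4.3307 − 0.11169 = 4.21901 mm

4.22 mm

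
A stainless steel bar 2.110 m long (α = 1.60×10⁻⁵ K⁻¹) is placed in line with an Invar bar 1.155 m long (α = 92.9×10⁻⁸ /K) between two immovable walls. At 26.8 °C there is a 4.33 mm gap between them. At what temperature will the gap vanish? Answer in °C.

T = 151 °C

Gap closes when ΔL₁ + ΔL₂ = 4.33 mm = 4.33×10⁻³ m
(α₁L₁ + α₂L₂)ΔT = g
α₁L₁ + α₂L₂ = 1.60×10⁻⁵×2.110 + 92.9×10⁻⁸×1.155 = 3.4832995×10⁻⁵ m/K
ΔT = 4.33×10⁻³ / 3.4832995×10⁻⁵ = 124.31 K
T = 26.8 + 124.31 = 151.11 °C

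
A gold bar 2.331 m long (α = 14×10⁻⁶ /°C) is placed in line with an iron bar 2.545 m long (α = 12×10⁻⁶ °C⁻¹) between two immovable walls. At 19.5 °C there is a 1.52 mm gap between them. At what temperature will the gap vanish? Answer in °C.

Gap closes when ΔL₁ + ΔL₂ = 1.52 mm = 1.52×10⁻³ m
(α₁L₁ + α₂L₂)ΔT = g
α₁L₁ + α₂L₂ = 14×10⁻⁶×2.331 + 12×10⁻⁶×2.545 = 6.3174×10⁻⁵ m/K
ΔT = 1.52×10⁻³ / 6.3174×10⁻⁵ = 24.061 K
T = 19.5 + 24.061 = 43.561 °C

T = 43.6 °C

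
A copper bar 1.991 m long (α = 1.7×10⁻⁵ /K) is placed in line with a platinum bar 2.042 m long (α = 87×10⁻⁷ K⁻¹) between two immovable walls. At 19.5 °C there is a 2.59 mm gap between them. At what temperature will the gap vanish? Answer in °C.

α₁L₁ = 3.3847×10⁻⁵ m/K, α₂L₂ = 1.77654×10⁻⁵ m/K → total 5.16124×10⁻⁵ m/K
ΔT = g/(α₁L₁+α₂L₂) = 2.59×10⁻³ / 5.16124×10⁻⁵ = 50.182 K
T = 19.5 + 50.182 = 69.682 °C

T = 69.7 °C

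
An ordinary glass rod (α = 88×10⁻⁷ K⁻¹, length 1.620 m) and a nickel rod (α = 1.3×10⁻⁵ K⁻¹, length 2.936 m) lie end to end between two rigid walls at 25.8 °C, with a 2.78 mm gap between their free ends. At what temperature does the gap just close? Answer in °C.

α₁L₁ = 1.4256×10⁻⁵ m/K, α₂L₂ = 3.8168×10⁻⁵ m/K → total 5.2424×10⁻⁵ m/K
ΔT = g/(α₁L₁+α₂L₂) = 2.78×10⁻³ / 5.2424×10⁻⁵ = 53.029 K
T = 25.8 + 53.029 = 78.829 °C

T = 78.8 °C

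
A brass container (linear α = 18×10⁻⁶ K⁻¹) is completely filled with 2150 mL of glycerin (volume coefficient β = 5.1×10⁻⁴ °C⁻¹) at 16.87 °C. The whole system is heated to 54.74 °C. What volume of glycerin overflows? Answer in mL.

37.1 mL

The container also expands: β_container ≈ 3α = 5.4×10⁻⁵ /K
Net overflow = V₀(β_liq − 3α_cont)ΔT
β − 3α = 5.10×10⁻⁴ − 5.4×10⁻⁵ = 4.56×10⁻⁴ /K; ΔT = 37.87 K
ΔV = 2150 × 4.56×10⁻⁴ × 37.87 = 37.1 mL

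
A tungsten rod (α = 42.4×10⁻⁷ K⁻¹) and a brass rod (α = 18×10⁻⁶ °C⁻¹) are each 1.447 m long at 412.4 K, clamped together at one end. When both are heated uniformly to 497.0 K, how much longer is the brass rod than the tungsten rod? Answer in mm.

ΔT = 84.6 K
tungsten: ΔL = 42.4×10⁻⁷ × 1.447 m × 84.6 = 5.1904×10⁻⁴ m = 0.51904 mm
brass: ΔL = 18×10⁻⁶ × 1.447 m × 84.6 = 2.2035×10⁻³ m = 2.2035 mm
difference = 2.2035 − 0.51904 = 1.68446 mm

1.68 mm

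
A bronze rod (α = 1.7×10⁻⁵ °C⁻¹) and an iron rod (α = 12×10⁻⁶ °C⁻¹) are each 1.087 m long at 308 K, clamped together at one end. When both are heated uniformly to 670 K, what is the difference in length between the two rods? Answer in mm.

1.97 mm

ΔT = 362 K
bronze: ΔL = 1.7×10⁻⁵ × 1.087 m × 362 = 6.6894×10⁻³ m = 6.6894 mm
iron: ΔL = 12×10⁻⁶ × 1.087 m × 362 = 4.7219×10⁻³ m = 4.7219 mm
difference = 6.6894 − 4.7219 = 1.9675 mm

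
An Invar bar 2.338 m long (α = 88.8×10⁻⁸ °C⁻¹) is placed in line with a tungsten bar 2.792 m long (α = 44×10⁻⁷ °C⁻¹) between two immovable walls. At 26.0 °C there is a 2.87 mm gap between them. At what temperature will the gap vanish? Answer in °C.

α₁L₁ = 2.076144×10⁻⁶ m/K, α₂L₂ = 1.22848×10⁻⁵ m/K → total 1.4360944×10⁻⁵ m/K
ΔT = g/(α₁L₁+α₂L₂) = 2.87×10⁻³ / 1.4360944×10⁻⁵ = 199.85 K
T = 26.0 + 199.85 = 225.85 °C

T = 226 °C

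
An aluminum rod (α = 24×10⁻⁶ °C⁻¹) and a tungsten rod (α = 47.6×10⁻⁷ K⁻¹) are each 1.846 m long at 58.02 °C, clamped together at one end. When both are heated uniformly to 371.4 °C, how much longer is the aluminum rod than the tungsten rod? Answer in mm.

11.1 mm

ΔT = 313.38 K
aluminum: ΔL = 24×10⁻⁶ × 1.846 m × 313.38 = 1.3884×10⁻² m = 13.884 mm
tungsten: ΔL = 47.6×10⁻⁷ × 1.846 m × 313.38 = 2.7537×10⁻³ m = 2.7537 mm
difference = 13.884 − 2.7537 = 11.1303 mm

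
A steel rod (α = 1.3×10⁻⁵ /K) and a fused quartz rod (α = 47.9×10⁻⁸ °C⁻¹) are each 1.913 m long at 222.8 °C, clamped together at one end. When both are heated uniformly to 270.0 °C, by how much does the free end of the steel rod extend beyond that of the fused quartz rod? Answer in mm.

ΔT = 47.2 K
steel: ΔL = 1.3×10⁻⁵ × 1.913 m × 47.2 = 1.1738×10⁻³ m = 1.1738 mm
fused quartz: ΔL = 47.9×10⁻⁸ × 1.913 m × 47.2 = 4.3251×10⁻⁵ m = 0.043251 mm
difference = 1.1738 − 0.043251 = 1.130549 mm

1.13 mm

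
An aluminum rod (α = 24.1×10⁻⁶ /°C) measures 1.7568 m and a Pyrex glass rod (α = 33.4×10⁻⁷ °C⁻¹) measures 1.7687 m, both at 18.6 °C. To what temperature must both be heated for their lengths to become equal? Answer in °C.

T = 345.2 °C

Equal length when α₁L₁ΔT − α₂L₂ΔT = L₂ − L₁ = 1.19×10⁻² m
α₁L₁ = 4.233888×10⁻⁵, α₂L₂ = 5.907458×10⁻⁶ → Δ(αL) = 3.6431422×10⁻⁵ m/K
ΔT = 1.19×10⁻² / 3.6431422×10⁻⁵ = 326.641 K, so T = 18.6 + 326.641 = 345.241 °C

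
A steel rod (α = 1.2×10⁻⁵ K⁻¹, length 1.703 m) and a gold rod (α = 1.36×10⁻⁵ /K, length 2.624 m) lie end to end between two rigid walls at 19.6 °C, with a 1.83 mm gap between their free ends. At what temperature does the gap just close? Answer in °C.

T = 52.2 °C

α₁L₁ = 2.0436×10⁻⁵ m/K, α₂L₂ = 3.56864×10⁻⁵ m/K → total 5.61224×10⁻⁵ m/K
ΔT = g/(α₁L₁+α₂L₂) = 1.83×10⁻³ / 5.61224×10⁻⁵ = 32.607 K
T = 19.6 + 32.607 = 52.207 °C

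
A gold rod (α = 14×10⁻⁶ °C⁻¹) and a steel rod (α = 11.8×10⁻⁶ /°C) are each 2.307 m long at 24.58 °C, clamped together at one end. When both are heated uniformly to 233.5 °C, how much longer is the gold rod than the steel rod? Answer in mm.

ΔT = 208.92 K
gold: ΔL = 14×10⁻⁶ × 2.307 m × 208.92 = 6.7477×10⁻³ m = 6.7477 mm
steel: ΔL = 11.8×10⁻⁶ × 2.307 m × 208.92 = 5.6873×10⁻³ m = 5.6873 mm
difference = 6.7477 − 5.6873 = 1.0604 mm

1.06 mm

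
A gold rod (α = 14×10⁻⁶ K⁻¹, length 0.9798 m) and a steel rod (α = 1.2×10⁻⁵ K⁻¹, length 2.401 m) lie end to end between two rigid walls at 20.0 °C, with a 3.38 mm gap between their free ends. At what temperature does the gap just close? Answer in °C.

T = 99.5 °C

α₁L₁ = 1.37172×10⁻⁵ m/K, α₂L₂ = 2.8812×10⁻⁵ m/K → total 4.25292×10⁻⁵ m/K
ΔT = g/(α₁L₁+α₂L₂) = 3.38×10⁻³ / 4.25292×10⁻⁵ = 79.475 K
T = 20.0 + 79.475 = 99.475 °C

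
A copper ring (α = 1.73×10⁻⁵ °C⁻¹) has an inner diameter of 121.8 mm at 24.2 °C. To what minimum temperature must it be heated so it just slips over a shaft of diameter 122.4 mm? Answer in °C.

T = 309 °C

Required Δd = 122.4 − 121.8 = 0.6 mm
Δd = αd₀ΔT ⇒ ΔT = Δd/(αd₀) = 0.6 / (1.73×10⁻⁵ × 121.8) = 284.75 K
T_min = 24.2 + 284.75 = 308.95 °C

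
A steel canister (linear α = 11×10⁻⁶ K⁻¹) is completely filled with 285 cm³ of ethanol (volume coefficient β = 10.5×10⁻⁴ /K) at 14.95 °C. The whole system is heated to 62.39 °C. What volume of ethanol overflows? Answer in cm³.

13.8 cm³

The canister also expands: β_container ≈ 3α = 3.3×10⁻⁵ /K
Net overflow = V₀(β_liq − 3α_cont)ΔT
β − 3α = 1.05×10⁻³ − 3.3×10⁻⁵ = 1.017×10⁻³ /K; ΔT = 47.44 K
ΔV = 285 × 1.017×10⁻³ × 47.44 = 13.8 cm³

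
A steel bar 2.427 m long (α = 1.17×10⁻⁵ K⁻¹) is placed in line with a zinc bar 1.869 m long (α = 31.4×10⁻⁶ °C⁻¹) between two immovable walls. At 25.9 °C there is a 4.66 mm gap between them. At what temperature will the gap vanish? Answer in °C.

T = 79.4 °C

α₁L₁ = 2.83959×10⁻⁵ m/K, α₂L₂ = 5.86866×10⁻⁵ m/K → total 8.70825×10⁻⁵ m/K
ΔT = g/(α₁L₁+α₂L₂) = 4.66×10⁻³ / 8.70825×10⁻⁵ = 53.512 K
T = 25.9 + 53.512 = 79.412 °C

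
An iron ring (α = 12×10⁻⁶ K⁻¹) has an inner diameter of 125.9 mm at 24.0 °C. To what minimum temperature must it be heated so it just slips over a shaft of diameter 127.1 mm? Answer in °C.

T = 818 °C

Required Δd = 127.1 − 125.9 = 1.2 mm
Δd = αd₀ΔT ⇒ ΔT = Δd/(αd₀) = 1.2 / (12×10⁻⁶ × 125.9) = 794.28 K
T_min = 24.0 + 794.28 = 818.28 °C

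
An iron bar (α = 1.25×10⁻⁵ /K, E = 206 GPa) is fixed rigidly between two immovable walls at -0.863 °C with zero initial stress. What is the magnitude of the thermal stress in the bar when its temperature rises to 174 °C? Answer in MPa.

σ = 450 MPa

Fully constrained: the free strain ε = αΔT is blocked, so σ = Eε = EαΔT.
|ΔT| = 174.863 K
σ = 206×10⁹ × 1.25×10⁻⁵ × 174.863 = 4.50×10⁸ Pa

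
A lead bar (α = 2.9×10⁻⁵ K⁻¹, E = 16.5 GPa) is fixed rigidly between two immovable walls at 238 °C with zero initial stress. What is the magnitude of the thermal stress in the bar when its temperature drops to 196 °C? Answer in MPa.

Fully constrained: the free strain ε = αΔT is blocked, so σ = Eε = EαΔT.
|ΔT| = 42 K
σ = 16.5×10⁹ × 2.9×10⁻⁵ × 42 = 2.01×10⁷ Pa

σ = 20.1 MPa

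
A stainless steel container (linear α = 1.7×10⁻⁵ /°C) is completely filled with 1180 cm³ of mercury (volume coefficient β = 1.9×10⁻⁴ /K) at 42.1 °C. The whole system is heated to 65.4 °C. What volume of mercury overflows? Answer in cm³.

3.82 cm³

The container also expands: β_container ≈ 3α = 5.1×10⁻⁵ /K
Net overflow = V₀(β_liq − 3α_cont)ΔT
β − 3α = 1.90×10⁻⁴ − 5.1×10⁻⁵ = 1.39×10⁻⁴ /K; ΔT = 23.3 K
ΔV = 1180 × 1.39×10⁻⁴ × 23.3 = 3.82 cm³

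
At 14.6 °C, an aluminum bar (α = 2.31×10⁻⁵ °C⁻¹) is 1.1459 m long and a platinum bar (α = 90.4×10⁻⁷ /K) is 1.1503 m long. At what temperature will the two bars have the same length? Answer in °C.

Equal length when α₁L₁ΔT − α₂L₂ΔT = L₂ − L₁ = 4.40×10⁻³ m
α₁L₁ = 2.647029×10⁻⁵, α₂L₂ = 1.0398712×10⁻⁵ → Δ(αL) = 1.6071578×10⁻⁵ m/K
ΔT = 4.40×10⁻³ / 1.6071578×10⁻⁵ = 273.775 K, so T = 14.6 + 273.775 = 288.375 °C

T = 288.4 °C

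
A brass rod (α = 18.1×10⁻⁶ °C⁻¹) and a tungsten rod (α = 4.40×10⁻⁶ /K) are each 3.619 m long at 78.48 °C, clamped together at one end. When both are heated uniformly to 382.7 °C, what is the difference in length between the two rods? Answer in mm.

15.1 mm

ΔT = 304.22 K
brass: ΔL = 18.1×10⁻⁶ × 3.619 m × 304.22 = 1.9928×10⁻² m = 19.928 mm
tungsten: ΔL = 4.40×10⁻⁶ × 3.619 m × 304.22 = 4.8443×10⁻³ m = 4.8443 mm
difference = 19.928 − 4.8443 = 15.0837 mm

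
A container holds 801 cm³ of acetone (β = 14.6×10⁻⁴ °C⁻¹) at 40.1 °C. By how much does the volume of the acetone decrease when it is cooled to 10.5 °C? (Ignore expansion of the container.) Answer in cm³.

|ΔT| = |10.5 − 40.1| = 29.6 K
ΔV = βV₀ΔT = (14.6×10⁻⁴)(801)(29.6) = 34.6 cm³

ΔV = 34.6 cm³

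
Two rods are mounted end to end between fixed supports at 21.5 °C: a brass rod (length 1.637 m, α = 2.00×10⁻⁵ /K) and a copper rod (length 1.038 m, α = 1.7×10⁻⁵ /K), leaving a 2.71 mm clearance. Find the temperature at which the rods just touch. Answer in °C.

α₁L₁ = 3.274×10⁻⁵ m/K, α₂L₂ = 1.7646×10⁻⁵ m/K → total 5.0386×10⁻⁵ m/K
ΔT = g/(α₁L₁+α₂L₂) = 2.71×10⁻³ / 5.0386×10⁻⁵ = 53.785 K
T = 21.5 + 53.785 = 75.285 °C

T = 75.3 °C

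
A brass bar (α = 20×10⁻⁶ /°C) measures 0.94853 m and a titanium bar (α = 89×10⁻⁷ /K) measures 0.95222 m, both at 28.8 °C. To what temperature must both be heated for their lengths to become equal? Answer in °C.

T = 380.4 °C

L₁(1 + α₁ΔT) = L₂(1 + α₂ΔT) ⇒ ΔT = (L₂ − L₁)/(α₁L₁ − α₂L₂)
L₂ − L₁ = 0.95222 − 0.94853 = 3.69×10⁻³ m
α₁L₁ − α₂L₂ = 20×10⁻⁶×0.94853 − 89×10⁻⁷×0.95222 = 1.0495842×10⁻⁵ m/K
ΔT = 3.69×10⁻³ / 1.0495842×10⁻⁵ = 351.568 K
T = 28.8 + 351.568 = 380.368 °C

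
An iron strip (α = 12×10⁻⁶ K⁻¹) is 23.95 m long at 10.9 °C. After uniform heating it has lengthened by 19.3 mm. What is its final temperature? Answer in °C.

ΔL = αL₀ΔT ⇒ ΔT = ΔL / (αL₀)
ΔT = 19.3×10⁻³ m / (12×10⁻⁶ × 23.95 m) = 67.154 K
T = 10.9 + 67.154 = 78.054 °C

T = 78.1 °C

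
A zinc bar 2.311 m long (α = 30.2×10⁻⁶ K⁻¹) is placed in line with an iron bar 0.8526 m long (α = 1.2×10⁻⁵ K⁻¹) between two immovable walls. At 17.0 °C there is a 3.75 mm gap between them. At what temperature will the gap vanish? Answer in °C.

T = 63.9 °C

α₁L₁ = 6.97922×10⁻⁵ m/K, α₂L₂ = 1.02312×10⁻⁵ m/K → total 8.00234×10⁻⁵ m/K
ΔT = g/(α₁L₁+α₂L₂) = 3.75×10⁻³ / 8.00234×10⁻⁵ = 46.861 K
T = 17.0 + 46.861 = 63.861 °C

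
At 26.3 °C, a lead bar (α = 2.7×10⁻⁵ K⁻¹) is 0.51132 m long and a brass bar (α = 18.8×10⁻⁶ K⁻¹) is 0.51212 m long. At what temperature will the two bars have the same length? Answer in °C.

T = 217.8 °C

Equal length when α₁L₁ΔT − α₂L₂ΔT = L₂ − L₁ = 8.00×10⁻⁴ m
α₁L₁ = 1.380564×10⁻⁵, α₂L₂ = 9.627856×10⁻⁶ → Δ(αL) = 4.177784×10⁻⁶ m/K
ΔT = 8.00×10⁻⁴ / 4.177784×10⁻⁶ = 191.489 K, so T = 26.3 + 191.489 = 217.789 °C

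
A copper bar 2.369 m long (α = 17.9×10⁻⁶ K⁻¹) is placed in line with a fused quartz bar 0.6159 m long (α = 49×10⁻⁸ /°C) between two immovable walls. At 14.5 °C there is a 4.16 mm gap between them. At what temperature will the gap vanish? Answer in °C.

Gap closes when ΔL₁ + ΔL₂ = 4.16 mm = 4.16×10⁻³ m
(α₁L₁ + α₂L₂)ΔT = g
α₁L₁ + α₂L₂ = 17.9×10⁻⁶×2.369 + 49×10⁻⁸×0.6159 = 4.2706891×10⁻⁵ m/K
ΔT = 4.16×10⁻³ / 4.2706891×10⁻⁵ = 97.41 K
T = 14.5 + 97.41 = 111.91 °C

T = 112 °C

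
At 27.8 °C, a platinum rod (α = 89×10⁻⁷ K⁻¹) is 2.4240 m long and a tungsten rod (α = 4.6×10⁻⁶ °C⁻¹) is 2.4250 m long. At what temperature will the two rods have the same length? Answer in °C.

Equal length when α₁L₁ΔT − α₂L₂ΔT = L₂ − L₁ = 1.00×10⁻³ m
α₁L₁ = 2.15736×10⁻⁵, α₂L₂ = 1.1155×10⁻⁵ → Δ(αL) = 1.04186×10⁻⁵ m/K
ΔT = 1.00×10⁻³ / 1.04186×10⁻⁵ = 95.982 K, so T = 27.8 + 95.982 = 123.782 °C

T = 123.8 °C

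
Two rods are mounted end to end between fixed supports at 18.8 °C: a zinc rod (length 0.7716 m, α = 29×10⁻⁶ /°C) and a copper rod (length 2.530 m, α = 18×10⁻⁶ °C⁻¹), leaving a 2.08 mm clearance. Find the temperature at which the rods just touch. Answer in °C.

Gap closes when ΔL₁ + ΔL₂ = 2.08 mm = 2.08×10⁻³ m
(α₁L₁ + α₂L₂)ΔT = g
α₁L₁ + α₂L₂ = 29×10⁻⁶×0.7716 + 18×10⁻⁶×2.530 = 6.79164×10⁻⁵ m/K
ΔT = 2.08×10⁻³ / 6.79164×10⁻⁵ = 30.626 K
T = 18.8 + 30.626 = 49.426 °C

T = 49.4 °C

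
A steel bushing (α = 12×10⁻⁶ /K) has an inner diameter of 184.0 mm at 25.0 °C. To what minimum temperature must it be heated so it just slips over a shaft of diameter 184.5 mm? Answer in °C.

T = 251 °C

Required Δd = 184.5 − 184.0 = 0.5 mm
Δd = αd₀ΔT ⇒ ΔT = Δd/(αd₀) = 0.5 / (12×10⁻⁶ × 184.0) = 226.45 K
T_min = 25.0 + 226.45 = 251.45 °C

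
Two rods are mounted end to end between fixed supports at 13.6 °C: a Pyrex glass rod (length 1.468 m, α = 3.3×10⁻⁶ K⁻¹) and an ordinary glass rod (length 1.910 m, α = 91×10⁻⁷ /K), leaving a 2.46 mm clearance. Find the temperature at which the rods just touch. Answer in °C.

α₁L₁ = 4.8444×10⁻⁶ m/K, α₂L₂ = 1.7381×10⁻⁵ m/K → total 2.22254×10⁻⁵ m/K
ΔT = g/(α₁L₁+α₂L₂) = 2.46×10⁻³ / 2.22254×10⁻⁵ = 110.68 K
T = 13.6 + 110.68 = 124.28 °C

T = 124 °C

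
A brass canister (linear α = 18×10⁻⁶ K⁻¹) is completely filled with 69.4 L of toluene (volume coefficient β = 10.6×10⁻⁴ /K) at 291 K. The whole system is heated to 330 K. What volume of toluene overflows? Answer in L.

The canister also expands: β_container ≈ 3α = 5.4×10⁻⁵ /K
Net overflow = V₀(β_liq − 3α_cont)ΔT
β − 3α = 1.06×10⁻³ − 5.4×10⁻⁵ = 1.006×10⁻³ /K; ΔT = 39 K
ΔV = 69.4 × 1.006×10⁻³ × 39 = 2.72 L

2.72 L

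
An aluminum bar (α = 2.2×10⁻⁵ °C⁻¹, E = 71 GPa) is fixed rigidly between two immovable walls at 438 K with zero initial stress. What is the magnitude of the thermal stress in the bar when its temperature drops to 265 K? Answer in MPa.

σ = 270 MPa

Fully constrained: the free strain ε = αΔT is blocked, so σ = Eε = EαΔT.
|ΔT| = 173 K
σ = 71.0×10⁹ × 2.2×10⁻⁵ × 173 = 2.70×10⁸ Pa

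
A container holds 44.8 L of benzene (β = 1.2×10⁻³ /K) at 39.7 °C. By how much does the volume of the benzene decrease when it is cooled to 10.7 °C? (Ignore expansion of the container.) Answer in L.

|ΔT| = |10.7 − 39.7| = 29.0 K
ΔV = βV₀ΔT = (1.2×10⁻³)(44.8)(29.0) = 1.56 L

ΔV = 1.56 L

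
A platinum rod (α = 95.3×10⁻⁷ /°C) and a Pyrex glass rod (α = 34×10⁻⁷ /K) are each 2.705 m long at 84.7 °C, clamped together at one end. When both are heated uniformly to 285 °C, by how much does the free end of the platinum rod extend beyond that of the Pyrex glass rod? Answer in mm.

ΔT = 200.3 K
platinum: ΔL = 95.3×10⁻⁷ × 2.705 m × 200.3 = 5.1635×10⁻³ m = 5.1635 mm
Pyrex glass: ΔL = 34×10⁻⁷ × 2.705 m × 200.3 = 1.8422×10⁻³ m = 1.8422 mm
difference = 5.1635 − 1.8422 = 3.3213 mm

3.32 mm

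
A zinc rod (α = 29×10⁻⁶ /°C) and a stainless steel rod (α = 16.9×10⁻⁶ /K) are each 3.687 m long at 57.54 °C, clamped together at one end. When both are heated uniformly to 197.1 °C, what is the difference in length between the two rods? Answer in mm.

ΔT = 139.56 K
zinc: ΔL = 29×10⁻⁶ × 3.687 m × 139.56 = 1.4922×10⁻² m = 14.922 mm
stainless steel: ΔL = 16.9×10⁻⁶ × 3.687 m × 139.56 = 8.6960×10⁻³ m = 8.6960 mm
difference = 14.922 − 8.6960 = 6.226 mm

6.23 mm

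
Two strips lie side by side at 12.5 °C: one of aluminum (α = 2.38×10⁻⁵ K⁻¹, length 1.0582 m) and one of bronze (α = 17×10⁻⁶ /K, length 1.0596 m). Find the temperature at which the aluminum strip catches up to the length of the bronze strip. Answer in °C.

L₁(1 + α₁ΔT) = L₂(1 + α₂ΔT) ⇒ ΔT = (L₂ − L₁)/(α₁L₁ − α₂L₂)
L₂ − L₁ = 1.0596 − 1.0582 = 1.40×10⁻³ m
α₁L₁ − α₂L₂ = 2.38×10⁻⁵×1.0582 − 17×10⁻⁶×1.0596 = 7.17196×10⁻⁶ m/K
ΔT = 1.40×10⁻³ / 7.17196×10⁻⁶ = 195.205 K
T = 12.5 + 195.205 = 207.705 °C

T = 207.7 °C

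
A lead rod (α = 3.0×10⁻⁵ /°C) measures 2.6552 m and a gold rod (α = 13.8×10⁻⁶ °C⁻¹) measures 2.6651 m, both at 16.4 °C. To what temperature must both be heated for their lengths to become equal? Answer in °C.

T = 247.3 °C

Equal length when α₁L₁ΔT − α₂L₂ΔT = L₂ − L₁ = 9.90×10⁻³ m
α₁L₁ = 7.9656×10⁻⁵, α₂L₂ = 3.677838×10⁻⁵ → Δ(αL) = 4.287762×10⁻⁵ m/K
ΔT = 9.90×10⁻³ / 4.287762×10⁻⁵ = 230.890 K, so T = 16.4 + 230.890 = 247.290 °C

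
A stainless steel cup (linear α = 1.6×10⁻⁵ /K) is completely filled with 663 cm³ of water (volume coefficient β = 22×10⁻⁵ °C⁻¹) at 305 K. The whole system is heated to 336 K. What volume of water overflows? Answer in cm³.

3.54 cm³

The cup also expands: β_container ≈ 3α = 4.8×10⁻⁵ /K
Net overflow = V₀(β_liq − 3α_cont)ΔT
β − 3α = 2.20×10⁻⁴ − 4.8×10⁻⁵ = 1.72×10⁻⁴ /K; ΔT = 31 K
ΔV = 663 × 1.72×10⁻⁴ × 31 = 3.54 cm³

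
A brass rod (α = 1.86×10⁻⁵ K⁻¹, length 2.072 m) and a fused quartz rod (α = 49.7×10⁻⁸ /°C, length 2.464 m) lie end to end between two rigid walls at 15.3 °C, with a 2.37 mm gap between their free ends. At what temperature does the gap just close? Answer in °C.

T = 74.9 °C

α₁L₁ = 3.85392×10⁻⁵ m/K, α₂L₂ = 1.224608×10⁻⁶ m/K → total 3.9763808×10⁻⁵ m/K
ΔT = g/(α₁L₁+α₂L₂) = 2.37×10⁻³ / 3.9763808×10⁻⁵ = 59.602 K
T = 15.3 + 59.602 = 74.902 °C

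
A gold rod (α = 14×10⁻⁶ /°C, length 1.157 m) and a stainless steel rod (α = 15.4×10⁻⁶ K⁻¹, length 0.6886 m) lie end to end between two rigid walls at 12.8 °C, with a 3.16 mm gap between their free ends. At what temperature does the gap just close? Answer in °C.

T = 131 °C

α₁L₁ = 1.6198×10⁻⁵ m/K, α₂L₂ = 1.060444×10⁻⁵ m/K → total 2.680244×10⁻⁵ m/K
ΔT = g/(α₁L₁+α₂L₂) = 3.16×10⁻³ / 2.680244×10⁻⁵ = 117.90 K
T = 12.8 + 117.90 = 130.70 °C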